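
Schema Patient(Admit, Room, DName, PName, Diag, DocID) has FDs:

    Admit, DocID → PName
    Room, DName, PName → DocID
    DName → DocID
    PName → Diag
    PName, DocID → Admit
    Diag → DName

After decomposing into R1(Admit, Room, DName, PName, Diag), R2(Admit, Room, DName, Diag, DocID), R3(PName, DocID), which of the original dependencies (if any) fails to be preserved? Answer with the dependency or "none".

none

Admit, DocID → PName: restricted closure across fragments reaches PName.
Room, DName, PName → DocID: restricted closure across fragments reaches DocID.
DName → DocID lies within R2.
PName → Diag lies within R1.
PName, DocID → Admit: restricted closure across fragments reaches Admit.
Diag → DName lies within R1.
Every dependency is enforceable on the fragments, so the decomposition is dependency-preserving.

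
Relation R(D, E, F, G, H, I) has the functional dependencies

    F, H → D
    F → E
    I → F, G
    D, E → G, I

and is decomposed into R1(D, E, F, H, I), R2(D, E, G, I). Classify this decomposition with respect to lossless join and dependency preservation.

Lossless test: (D, E, I)⁺ = {D, E, F, G, I}, which contains all of one fragment — lossless.
Dependency preservation: I → F, G is not contained in any single fragment, but the restricted closure of its left-hand side across the fragments still reaches the right-hand side; the remaining FDs each lie inside some fragment. All dependencies are preserved.

lossless and dependency-preserving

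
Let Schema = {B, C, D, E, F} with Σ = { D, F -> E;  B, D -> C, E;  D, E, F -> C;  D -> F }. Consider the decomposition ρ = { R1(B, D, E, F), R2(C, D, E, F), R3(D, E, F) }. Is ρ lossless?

Yes

Chase test. Columns are B, C, D, E, F; row i has aⱼ where attribute j ∈ Ri, else bᵢⱼ.
Initial tableau (one row per fragment):
  row 1: a1 b12 a3 a4 a5
  row 2: b21 a2 a3 a4 a5
  row 3: b31 b32 a3 a4 a5
Rows 1 and 2 agree on D, E, F; apply D, E, F→C and equate their C entries.
Rows 1 and 3 agree on D, E, F; apply D, E, F→C and equate their C entries.
Row 1 is now all distinguished symbols — the join is lossless.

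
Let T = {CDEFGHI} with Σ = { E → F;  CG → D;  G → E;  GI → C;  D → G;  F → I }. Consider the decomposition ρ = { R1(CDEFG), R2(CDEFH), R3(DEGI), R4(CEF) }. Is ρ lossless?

Chase test. Columns are CDEFGHI; row i has aⱼ where attribute j ∈ Ri, else bᵢⱼ.
Initial tableau (one row per fragment):
  row 1: a1 a2 a3 a4 a5 b16 b17
  row 2: a1 a2 a3 a4 b25 a6 b27
  row 3: b31 a2 a3 b34 a5 b36 a7
  row 4: a1 b42 a3 a4 b45 b46 b47
Rows 1 and 3 agree on E; apply E→F and equate their F entries.
Rows 1 and 2 agree on D; apply D→G and equate their G entries.
Rows 1 and 2 agree on F; apply F→I and equate their I entries.
Rows 1 and 3 agree on F; apply F→I and equate their I entries.
Rows 1 and 4 agree on F; apply F→I and equate their I entries.
Rows 1 and 3 agree on GI; apply GI→C and equate their C entries.
Row 2 is now all distinguished symbols — the join is lossless.

Yes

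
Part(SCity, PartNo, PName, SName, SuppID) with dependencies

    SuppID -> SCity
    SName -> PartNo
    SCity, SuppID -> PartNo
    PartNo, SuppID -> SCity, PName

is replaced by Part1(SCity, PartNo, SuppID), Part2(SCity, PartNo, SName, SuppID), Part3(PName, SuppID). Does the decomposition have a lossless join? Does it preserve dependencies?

Lossless test (chase): Rows 1 and 3 agree on SuppID; apply SuppID→SCity and equate their SCity entries. Rows 1 and 3 agree on SCity, SuppID; apply SCity, SuppID→PartNo and equate their PartNo entries. Rows 1 and 2 agree on PartNo, SuppID; apply PartNo, SuppID→SCity, PName and equate their SCity, PName entries. Rows 1 and 3 agree on PartNo, SuppID; apply PartNo, SuppID→SCity, PName and equate their SCity, PName entries. Row 2 is now all distinguished symbols — the join is lossless.
Dependency preservation: PartNo, SuppID → SCity, PName is not contained in any single fragment, but the restricted closure of its left-hand side across the fragments still reaches the right-hand side; the remaining FDs each lie inside some fragment. All dependencies are preserved.

lossless and dependency-preserving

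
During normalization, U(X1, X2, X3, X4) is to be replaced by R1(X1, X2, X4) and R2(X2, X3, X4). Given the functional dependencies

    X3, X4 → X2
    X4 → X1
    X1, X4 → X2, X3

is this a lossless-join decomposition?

Common attributes: R1 ∩ R2 = {X2, X4}.
Closure of {X2, X4}: X4 → X1 applies, adding X1; X1, X4 → X2, X3 applies, adding X3. So (X2, X4)⁺ = {X1, X2, X3, X4}.
This closure contains every attribute of R1, so R1 ∩ R2 → R1. The join is lossless.

Yes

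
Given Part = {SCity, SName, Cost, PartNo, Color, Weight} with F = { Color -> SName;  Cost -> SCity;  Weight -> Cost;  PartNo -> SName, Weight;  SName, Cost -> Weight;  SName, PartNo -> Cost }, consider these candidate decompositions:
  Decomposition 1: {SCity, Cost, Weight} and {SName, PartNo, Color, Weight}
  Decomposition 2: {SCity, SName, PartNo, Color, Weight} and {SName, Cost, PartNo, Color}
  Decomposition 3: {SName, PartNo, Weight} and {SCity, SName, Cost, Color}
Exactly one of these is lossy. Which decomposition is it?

Decomposition 3

Decomposition 1: common = {Weight}, closure = {SCity, Cost, Weight} → lossless.
Decomposition 2: common = {SName, PartNo, Color}, closure = {SCity, SName, Cost, PartNo, Color, Weight} → lossless.
Decomposition 3: common = {SName}, closure = {SName} → lossy.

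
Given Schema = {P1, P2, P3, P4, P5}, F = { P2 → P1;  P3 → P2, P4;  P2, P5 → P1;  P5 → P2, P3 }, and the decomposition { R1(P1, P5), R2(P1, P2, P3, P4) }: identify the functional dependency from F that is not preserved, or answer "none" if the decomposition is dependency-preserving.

P5 → P2, P3

Check P5 → P2, P3: no single fragment contains all of {P2, P3, P5}, and the restricted closure of {P5} across the fragments never reaches {P2, P3}.
P2 → P1 is preserved.
P3 → P2, P4 is preserved.
P2, P5 → P1 is preserved.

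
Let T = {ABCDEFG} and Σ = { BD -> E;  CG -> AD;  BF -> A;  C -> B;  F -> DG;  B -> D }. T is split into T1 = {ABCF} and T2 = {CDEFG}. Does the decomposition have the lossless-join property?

Common attributes: T1 ∩ T2 = {CF}.
Closure of {CF}: C → B applies, adding B; F → DG applies, adding DG; BD → E applies, adding E; CG → AD applies, adding A. So (CF)⁺ = {ABCDEFG}.
This closure contains every attribute of T1, so T1 ∩ T2 → T1. The join is lossless.

Yes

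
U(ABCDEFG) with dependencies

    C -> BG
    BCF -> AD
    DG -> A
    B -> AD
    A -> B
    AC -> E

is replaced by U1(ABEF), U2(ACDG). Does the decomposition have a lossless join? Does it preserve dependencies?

Lossless test: (A)⁺ = {ABD}, which is a superkey of neither fragment — lossy.
Dependency preservation: the restricted closure of {AC} across the fragments never reaches {E}, so AC → E cannot be enforced without a join — not preserved.

lossy and not dependency-preserving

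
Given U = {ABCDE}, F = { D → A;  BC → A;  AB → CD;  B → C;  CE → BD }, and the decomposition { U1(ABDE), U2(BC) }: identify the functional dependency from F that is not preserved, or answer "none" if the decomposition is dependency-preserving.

Check CE → BD: no single fragment contains all of {BCDE}, and the restricted closure of {CE} across the fragments never reaches {BD}.
D → A is preserved.
BC → A is preserved.
AB → CD is preserved.
B → C is preserved.

CE → BD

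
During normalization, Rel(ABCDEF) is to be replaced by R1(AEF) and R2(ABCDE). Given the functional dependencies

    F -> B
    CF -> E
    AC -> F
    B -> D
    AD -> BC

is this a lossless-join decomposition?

No

Common attributes: R1 ∩ R2 = {AE}.
No dependency enlarges {AE}, so (AE)⁺ = {AE}.
The closure contains neither all of R1 = {AEF} nor all of R2 = {ABCDE}, so the common attributes are not a superkey of either fragment. The join is lossy.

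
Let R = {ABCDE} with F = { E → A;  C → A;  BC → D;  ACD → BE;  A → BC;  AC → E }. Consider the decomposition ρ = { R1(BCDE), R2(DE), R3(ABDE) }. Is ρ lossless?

Chase test. Columns are ABCDE; row i has aⱼ where attribute j ∈ Ri, else bᵢⱼ.
Initial tableau (one row per fragment):
  row 1: b11 a2 a3 a4 a5
  row 2: b21 b22 b23 a4 a5
  row 3: a1 a2 b33 a4 a5
Rows 1 and 2 agree on E; apply E→A and equate their A entries.
Rows 1 and 3 agree on E; apply E→A and equate their A entries.
Rows 1 and 2 agree on A; apply A→BC and equate their BC entries.
Rows 1 and 3 agree on A; apply A→BC and equate their BC entries.
Row 1 is now all distinguished symbols — the join is lossless.

Yes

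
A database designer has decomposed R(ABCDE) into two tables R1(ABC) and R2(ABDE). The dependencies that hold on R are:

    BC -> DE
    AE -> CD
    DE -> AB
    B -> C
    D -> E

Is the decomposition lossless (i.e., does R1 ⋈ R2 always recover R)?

Yes

Common attributes: R1 ∩ R2 = {AB}.
Closure of {AB}: B → C applies, adding C; BC → DE applies, adding DE. So (AB)⁺ = {ABCDE}.
This closure contains every attribute of R1, so R1 ∩ R2 → R1. The join is lossless.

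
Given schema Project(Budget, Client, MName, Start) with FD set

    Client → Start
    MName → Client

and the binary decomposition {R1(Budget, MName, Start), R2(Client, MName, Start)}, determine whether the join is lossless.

Common attributes: R1 ∩ R2 = {MName, Start}.
Closure of {MName, Start}: MName → Client applies, adding Client. So (MName, Start)⁺ = {Client, MName, Start}.
This closure contains every attribute of R2, so R1 ∩ R2 → R2. The join is lossless.

Yes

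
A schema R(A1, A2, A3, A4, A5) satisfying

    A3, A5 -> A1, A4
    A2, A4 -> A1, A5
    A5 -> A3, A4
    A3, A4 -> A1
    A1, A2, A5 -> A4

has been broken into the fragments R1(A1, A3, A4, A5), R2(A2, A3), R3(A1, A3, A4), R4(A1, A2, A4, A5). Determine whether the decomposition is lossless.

Chase test. Columns are A1, A2, A3, A4, A5; row i has aⱼ where attribute j ∈ Ri, else bᵢⱼ.
Initial tableau (one row per fragment):
  row 1: a1 b12 a3 a4 a5
  row 2: b21 a2 a3 b24 b25
  row 3: a1 b32 a3 a4 b35
  row 4: a1 a2 b43 a4 a5
Rows 1 and 4 agree on A5; apply A5→A3, A4 and equate their A3, A4 entries.
Row 4 is now all distinguished symbols — the join is lossless.

Yes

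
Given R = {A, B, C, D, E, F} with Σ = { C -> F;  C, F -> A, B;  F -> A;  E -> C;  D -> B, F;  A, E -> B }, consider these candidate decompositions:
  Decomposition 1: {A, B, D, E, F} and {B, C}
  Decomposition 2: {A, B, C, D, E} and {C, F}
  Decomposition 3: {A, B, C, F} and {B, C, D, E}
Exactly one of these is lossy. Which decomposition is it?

Decomposition 1

Decomposition 1: common = {B}, closure = {B} → lossy.
Decomposition 2: common = {C}, closure = {A, B, C, F} → lossless.
Decomposition 3: common = {B, C}, closure = {A, B, C, F} → lossless.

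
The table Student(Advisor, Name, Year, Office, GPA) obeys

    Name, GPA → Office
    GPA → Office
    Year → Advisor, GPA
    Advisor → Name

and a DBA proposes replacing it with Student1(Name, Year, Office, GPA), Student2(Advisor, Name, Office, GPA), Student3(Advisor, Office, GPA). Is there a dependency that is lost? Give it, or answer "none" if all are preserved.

Year → Advisor, GPA

Check Year → Advisor, GPA: no single fragment contains all of {Advisor, Year, GPA}, and the restricted closure of {Year} across the fragments never reaches {Advisor, GPA}.
Name, GPA → Office is preserved.
GPA → Office is preserved.
Advisor → Name is preserved.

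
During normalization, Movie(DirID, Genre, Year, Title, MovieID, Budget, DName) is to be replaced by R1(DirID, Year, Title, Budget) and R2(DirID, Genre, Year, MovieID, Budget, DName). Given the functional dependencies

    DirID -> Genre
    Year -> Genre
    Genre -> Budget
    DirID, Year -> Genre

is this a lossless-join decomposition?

Common attributes: R1 ∩ R2 = {DirID, Year, Budget}.
Closure of {DirID, Year, Budget}: DirID → Genre applies, adding Genre. So (DirID, Year, Budget)⁺ = {DirID, Genre, Year, Budget}.
The closure contains neither all of R1 = {DirID, Year, Title, Budget} nor all of R2 = {DirID, Genre, Year, MovieID, Budget, DName}, so the common attributes are not a superkey of either fragment. The join is lossy.

No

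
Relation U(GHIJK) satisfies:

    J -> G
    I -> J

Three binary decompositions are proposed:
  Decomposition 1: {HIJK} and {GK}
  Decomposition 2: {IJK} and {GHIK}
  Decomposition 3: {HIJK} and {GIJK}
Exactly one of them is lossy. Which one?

Decomposition 1

Decomposition 1: common = {K}, closure = {K} → lossy.
Decomposition 2: common = {IK}, closure = {GIJK} → lossless.
Decomposition 3: common = {IJK}, closure = {GIJK} → lossless.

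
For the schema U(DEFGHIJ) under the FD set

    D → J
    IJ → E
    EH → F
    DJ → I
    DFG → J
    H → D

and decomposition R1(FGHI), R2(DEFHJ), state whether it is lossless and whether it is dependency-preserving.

Lossless test: (FH)⁺ = {DEFHIJ}, which contains all of one fragment — lossless.
Dependency preservation: the restricted closure of {IJ} across the fragments never reaches {E}, so IJ → E cannot be enforced without a join — not preserved.

lossless but not dependency-preserving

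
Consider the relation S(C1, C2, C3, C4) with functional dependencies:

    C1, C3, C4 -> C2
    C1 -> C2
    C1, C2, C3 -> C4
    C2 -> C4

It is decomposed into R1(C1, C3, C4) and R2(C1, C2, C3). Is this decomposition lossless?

Yes

Common attributes: R1 ∩ R2 = {C1, C3}.
Closure of {C1, C3}: C1 → C2 applies, adding C2; C1, C2, C3 → C4 applies, adding C4. So (C1, C3)⁺ = {C1, C2, C3, C4}.
This closure contains every attribute of R1, so R1 ∩ R2 → R1. The join is lossless.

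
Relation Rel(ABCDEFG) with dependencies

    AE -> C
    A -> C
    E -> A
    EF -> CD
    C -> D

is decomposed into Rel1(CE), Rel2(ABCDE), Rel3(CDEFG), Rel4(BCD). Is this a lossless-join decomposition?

No

Chase test. Columns are ABCDEFG; row i has aⱼ where attribute j ∈ Reli, else bᵢⱼ.
Initial tableau (one row per fragment):
  row 1: b11 b12 a3 b14 a5 b16 b17
  row 2: a1 a2 a3 a4 a5 b26 b27
  row 3: b31 b32 a3 a4 a5 a6 a7
  row 4: b41 a2 a3 a4 b45 b46 b47
Rows 1 and 2 agree on E; apply E→A and equate their A entries.
Rows 1 and 3 agree on E; apply E→A and equate their A entries.
Rows 1 and 2 agree on C; apply C→D and equate their D entries.
No row becomes fully distinguished — the join is lossy.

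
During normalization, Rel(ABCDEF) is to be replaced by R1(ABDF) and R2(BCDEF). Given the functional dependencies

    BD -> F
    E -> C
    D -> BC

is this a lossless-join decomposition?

Common attributes: R1 ∩ R2 = {BDF}.
Closure of {BDF}: D → BC applies, adding C. So (BDF)⁺ = {BCDF}.
The closure contains neither all of R1 = {ABDF} nor all of R2 = {BCDEF}, so the common attributes are not a superkey of either fragment. The join is lossy.

No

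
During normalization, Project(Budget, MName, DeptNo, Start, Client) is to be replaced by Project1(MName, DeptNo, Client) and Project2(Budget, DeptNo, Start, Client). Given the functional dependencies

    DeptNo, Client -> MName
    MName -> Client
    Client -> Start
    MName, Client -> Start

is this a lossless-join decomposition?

Common attributes: Project1 ∩ Project2 = {DeptNo, Client}.
Closure of {DeptNo, Client}: DeptNo, Client → MName applies, adding MName; Client → Start applies, adding Start. So (DeptNo, Client)⁺ = {MName, DeptNo, Start, Client}.
This closure contains every attribute of Project1, so Project1 ∩ Project2 → Project1. The join is lossless.

Yes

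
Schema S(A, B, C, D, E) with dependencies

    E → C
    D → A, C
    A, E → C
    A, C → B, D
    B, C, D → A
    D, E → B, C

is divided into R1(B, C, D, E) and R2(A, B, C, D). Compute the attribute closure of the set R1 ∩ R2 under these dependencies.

R1 ∩ R2 = {B, C, D}.
D → A, C applies, adding A
Closure: {A, B, C, D}.

A, B, C, D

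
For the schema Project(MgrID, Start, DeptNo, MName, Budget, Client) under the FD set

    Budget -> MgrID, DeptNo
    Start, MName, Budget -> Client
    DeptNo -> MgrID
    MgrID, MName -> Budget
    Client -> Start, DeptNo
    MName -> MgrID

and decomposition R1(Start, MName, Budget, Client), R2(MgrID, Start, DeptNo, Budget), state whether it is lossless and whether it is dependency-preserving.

lossless but not dependency-preserving

Lossless test: (Start, Budget)⁺ = {MgrID, Start, DeptNo, Budget}, which contains all of one fragment — lossless.
Dependency preservation: the restricted closure of {Client} across the fragments never reaches {Start, DeptNo}, so Client → Start, DeptNo cannot be enforced without a join — not preserved.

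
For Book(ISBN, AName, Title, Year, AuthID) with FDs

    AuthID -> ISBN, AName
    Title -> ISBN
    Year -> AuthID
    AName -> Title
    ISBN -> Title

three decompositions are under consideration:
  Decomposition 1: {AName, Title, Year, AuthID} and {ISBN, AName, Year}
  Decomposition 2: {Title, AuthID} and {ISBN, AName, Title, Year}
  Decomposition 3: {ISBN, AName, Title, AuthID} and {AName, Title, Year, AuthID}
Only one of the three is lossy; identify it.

Decomposition 2

Decomposition 1: common = {AName, Year}, closure = {ISBN, AName, Title, Year, AuthID} → lossless.
Decomposition 2: common = {Title}, closure = {ISBN, Title} → lossy.
Decomposition 3: common = {AName, Title, AuthID}, closure = {ISBN, AName, Title, AuthID} → lossless.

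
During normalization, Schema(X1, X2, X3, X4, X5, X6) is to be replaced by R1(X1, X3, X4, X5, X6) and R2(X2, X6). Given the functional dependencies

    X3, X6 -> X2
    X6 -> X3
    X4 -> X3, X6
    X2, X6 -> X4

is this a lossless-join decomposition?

Common attributes: R1 ∩ R2 = {X6}.
Closure of {X6}: X6 → X3 applies, adding X3; X3, X6 → X2 applies, adding X2; X2, X6 → X4 applies, adding X4. So (X6)⁺ = {X2, X3, X4, X6}.
This closure contains every attribute of R2, so R1 ∩ R2 → R2. The join is lossless.

Yes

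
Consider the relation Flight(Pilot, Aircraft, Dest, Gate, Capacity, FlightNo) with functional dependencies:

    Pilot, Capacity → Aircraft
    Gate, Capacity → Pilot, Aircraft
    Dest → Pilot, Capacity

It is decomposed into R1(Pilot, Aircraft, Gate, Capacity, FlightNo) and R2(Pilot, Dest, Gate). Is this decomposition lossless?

No

Common attributes: R1 ∩ R2 = {Pilot, Gate}.
No dependency enlarges {Pilot, Gate}, so (Pilot, Gate)⁺ = {Pilot, Gate}.
The closure contains neither all of R1 = {Pilot, Aircraft, Gate, Capacity, FlightNo} nor all of R2 = {Pilot, Dest, Gate}, so the common attributes are not a superkey of either fragment. The join is lossy.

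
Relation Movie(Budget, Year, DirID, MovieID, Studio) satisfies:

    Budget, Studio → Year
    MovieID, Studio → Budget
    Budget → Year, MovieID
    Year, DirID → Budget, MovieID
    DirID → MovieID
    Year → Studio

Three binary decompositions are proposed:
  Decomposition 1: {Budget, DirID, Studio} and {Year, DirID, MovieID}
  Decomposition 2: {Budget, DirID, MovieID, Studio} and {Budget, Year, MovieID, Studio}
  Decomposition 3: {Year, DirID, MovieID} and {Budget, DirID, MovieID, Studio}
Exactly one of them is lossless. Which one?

Decomposition 2

Decomposition 1: common = {DirID}, closure = {DirID, MovieID} → lossy.
Decomposition 2: common = {Budget, MovieID, Studio}, closure = {Budget, Year, MovieID, Studio} → lossless.
Decomposition 3: common = {DirID, MovieID}, closure = {DirID, MovieID} → lossy.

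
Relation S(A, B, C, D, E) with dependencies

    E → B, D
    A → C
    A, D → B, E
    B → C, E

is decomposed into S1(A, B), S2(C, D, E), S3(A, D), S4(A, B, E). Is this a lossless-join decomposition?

Chase test. Columns are A, B, C, D, E; row i has aⱼ where attribute j ∈ Si, else bᵢⱼ.
Initial tableau (one row per fragment):
  row 1: a1 a2 b13 b14 b15
  row 2: b21 b22 a3 a4 a5
  row 3: a1 b32 b33 a4 b35
  row 4: a1 a2 b43 b44 a5
Rows 2 and 4 agree on E; apply E→B, D and equate their B, D entries.
Rows 1 and 3 agree on A; apply A→C and equate their C entries.
Rows 1 and 4 agree on A; apply A→C and equate their C entries.
Rows 3 and 4 agree on A, D; apply A, D→B, E and equate their B, E entries.
Rows 1 and 2 agree on B; apply B→C, E and equate their C, E entries.
Rows 1 and 2 agree on E; apply E→B, D and equate their B, D entries.
Row 1 is now all distinguished symbols — the join is lossless.

Yes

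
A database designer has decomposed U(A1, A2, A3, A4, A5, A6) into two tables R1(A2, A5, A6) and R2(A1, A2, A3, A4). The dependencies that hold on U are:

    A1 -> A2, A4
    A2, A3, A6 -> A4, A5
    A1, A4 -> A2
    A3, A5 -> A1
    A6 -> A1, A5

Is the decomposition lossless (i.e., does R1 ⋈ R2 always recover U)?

No

Common attributes: R1 ∩ R2 = {A2}.
No dependency enlarges {A2}, so (A2)⁺ = {A2}.
The closure contains neither all of R1 = {A2, A5, A6} nor all of R2 = {A1, A2, A3, A4}, so the common attributes are not a superkey of either fragment. The join is lossy.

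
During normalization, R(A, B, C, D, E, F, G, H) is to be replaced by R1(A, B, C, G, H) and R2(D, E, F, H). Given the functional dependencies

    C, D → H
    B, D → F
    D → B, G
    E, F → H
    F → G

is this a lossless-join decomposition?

No

Common attributes: R1 ∩ R2 = {H}.
No dependency enlarges {H}, so (H)⁺ = {H}.
The closure contains neither all of R1 = {A, B, C, G, H} nor all of R2 = {D, E, F, H}, so the common attributes are not a superkey of either fragment. The join is lossy.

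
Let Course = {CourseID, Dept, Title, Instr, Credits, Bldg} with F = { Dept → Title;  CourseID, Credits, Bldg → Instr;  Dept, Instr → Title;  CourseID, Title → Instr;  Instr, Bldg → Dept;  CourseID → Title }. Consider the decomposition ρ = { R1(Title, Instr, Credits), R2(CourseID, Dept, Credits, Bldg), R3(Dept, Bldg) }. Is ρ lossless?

No

Chase test. Columns are CourseID, Dept, Title, Instr, Credits, Bldg; row i has aⱼ where attribute j ∈ Ri, else bᵢⱼ.
Initial tableau (one row per fragment):
  row 1: b11 b12 a3 a4 a5 b16
  row 2: a1 a2 b23 b24 a5 a6
  row 3: b31 a2 b33 b34 b35 a6
Rows 2 and 3 agree on Dept; apply Dept→Title and equate their Title entries.
No row becomes fully distinguished — the join is lossy.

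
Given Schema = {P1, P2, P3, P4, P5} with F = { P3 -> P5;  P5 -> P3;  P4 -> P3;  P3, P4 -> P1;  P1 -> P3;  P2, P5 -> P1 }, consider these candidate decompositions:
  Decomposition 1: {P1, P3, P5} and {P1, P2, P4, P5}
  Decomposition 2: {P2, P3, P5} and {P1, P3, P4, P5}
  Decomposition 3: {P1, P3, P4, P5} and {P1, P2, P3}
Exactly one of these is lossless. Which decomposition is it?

Decomposition 1

Decomposition 1: common = {P1, P5}, closure = {P1, P3, P5} → lossless.
Decomposition 2: common = {P3, P5}, closure = {P3, P5} → lossy.
Decomposition 3: common = {P1, P3}, closure = {P1, P3, P5} → lossy.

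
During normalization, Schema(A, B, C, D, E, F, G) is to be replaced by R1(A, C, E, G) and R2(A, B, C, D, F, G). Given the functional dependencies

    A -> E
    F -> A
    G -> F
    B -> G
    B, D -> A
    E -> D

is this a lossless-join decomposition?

Yes

Common attributes: R1 ∩ R2 = {A, C, G}.
Closure of {A, C, G}: A → E applies, adding E; G → F applies, adding F; E → D applies, adding D. So (A, C, G)⁺ = {A, C, D, E, F, G}.
This closure contains every attribute of R1, so R1 ∩ R2 → R1. The join is lossless.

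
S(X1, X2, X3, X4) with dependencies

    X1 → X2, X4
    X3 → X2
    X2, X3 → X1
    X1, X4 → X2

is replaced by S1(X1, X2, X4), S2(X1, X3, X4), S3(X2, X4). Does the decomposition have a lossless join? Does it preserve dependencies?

Lossless test (chase): Rows 1 and 2 agree on X1; apply X1→X2, X4 and equate their X2, X4 entries. Row 2 is now all distinguished symbols — the join is lossless.
Dependency preservation: X3 → X2; X2, X3 → X1 are not contained in any single fragment, but the restricted closure of each left-hand side across the fragments still reaches the right-hand side; the remaining FDs each lie inside some fragment. All dependencies are preserved.

lossless and dependency-preserving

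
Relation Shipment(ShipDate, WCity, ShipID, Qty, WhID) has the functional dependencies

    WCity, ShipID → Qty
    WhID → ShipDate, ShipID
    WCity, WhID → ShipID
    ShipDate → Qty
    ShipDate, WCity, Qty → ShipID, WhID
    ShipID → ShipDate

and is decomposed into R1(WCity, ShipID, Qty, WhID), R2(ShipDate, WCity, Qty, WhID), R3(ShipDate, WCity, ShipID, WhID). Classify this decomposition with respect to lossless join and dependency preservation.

lossless and dependency-preserving

Lossless test (chase): Rows 1 and 3 agree on WCity, ShipID; apply WCity, ShipID→Qty and equate their Qty entries. Rows 1 and 2 agree on WhID; apply WhID→ShipDate, ShipID and equate their ShipDate, ShipID entries. Row 1 is now all distinguished symbols — the join is lossless.
Dependency preservation: ShipDate, WCity, Qty → ShipID, WhID is not contained in any single fragment, but the restricted closure of its left-hand side across the fragments still reaches the right-hand side; the remaining FDs each lie inside some fragment. All dependencies are preserved.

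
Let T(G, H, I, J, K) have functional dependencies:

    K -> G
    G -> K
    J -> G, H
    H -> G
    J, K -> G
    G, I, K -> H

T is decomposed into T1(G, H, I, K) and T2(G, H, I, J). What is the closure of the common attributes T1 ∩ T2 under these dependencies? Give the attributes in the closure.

T1 ∩ T2 = {G, H, I}.
G → K applies, adding K
Closure: {G, H, I, K}.

G, H, I, K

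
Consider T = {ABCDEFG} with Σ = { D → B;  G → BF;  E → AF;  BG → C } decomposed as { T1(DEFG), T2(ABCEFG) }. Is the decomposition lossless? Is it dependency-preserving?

Lossless test: (EFG)⁺ = {ABCEFG}, which contains all of one fragment — lossless.
Dependency preservation: the restricted closure of {D} across the fragments never reaches {B}, so D → B cannot be enforced without a join — not preserved.

lossless but not dependency-preserving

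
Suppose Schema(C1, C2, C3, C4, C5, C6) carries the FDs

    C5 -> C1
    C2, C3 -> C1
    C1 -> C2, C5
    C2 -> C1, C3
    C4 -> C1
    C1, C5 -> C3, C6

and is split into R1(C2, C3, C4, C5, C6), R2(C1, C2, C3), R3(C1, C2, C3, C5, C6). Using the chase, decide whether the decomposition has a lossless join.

Chase test. Columns are C1, C2, C3, C4, C5, C6; row i has aⱼ where attribute j ∈ Ri, else bᵢⱼ.
Initial tableau (one row per fragment):
  row 1: b11 a2 a3 a4 a5 a6
  row 2: a1 a2 a3 b24 b25 b26
  row 3: a1 a2 a3 b34 a5 a6
Rows 1 and 3 agree on C5; apply C5→C1 and equate their C1 entries.
Rows 1 and 2 agree on C1; apply C1→C2, C5 and equate their C2, C5 entries.
Rows 1 and 2 agree on C1, C5; apply C1, C5→C3, C6 and equate their C3, C6 entries.
Row 1 is now all distinguished symbols — the join is lossless.

Yes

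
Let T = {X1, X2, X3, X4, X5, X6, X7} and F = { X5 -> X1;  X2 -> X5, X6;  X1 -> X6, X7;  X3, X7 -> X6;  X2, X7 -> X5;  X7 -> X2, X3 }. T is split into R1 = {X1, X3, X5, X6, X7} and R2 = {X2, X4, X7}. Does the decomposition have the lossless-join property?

Common attributes: R1 ∩ R2 = {X7}.
Closure of {X7}: X7 → X2, X3 applies, adding X2, X3; X2 → X5, X6 applies, adding X5, X6; X5 → X1 applies, adding X1. So (X7)⁺ = {X1, X2, X3, X5, X6, X7}.
This closure contains every attribute of R1, so R1 ∩ R2 → R1. The join is lossless.

Yes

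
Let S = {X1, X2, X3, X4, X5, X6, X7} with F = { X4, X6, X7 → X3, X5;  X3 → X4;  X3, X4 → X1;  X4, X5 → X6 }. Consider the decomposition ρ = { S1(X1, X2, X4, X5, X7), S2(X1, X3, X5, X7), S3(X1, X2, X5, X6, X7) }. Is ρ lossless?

No

Chase test. Columns are X1, X2, X3, X4, X5, X6, X7; row i has aⱼ where attribute j ∈ Si, else bᵢⱼ.
Initial tableau (one row per fragment):
  row 1: a1 a2 b13 a4 a5 b16 a7
  row 2: a1 b22 a3 b24 a5 b26 a7
  row 3: a1 a2 b33 b34 a5 a6 a7
No row becomes fully distinguished — the join is lossy.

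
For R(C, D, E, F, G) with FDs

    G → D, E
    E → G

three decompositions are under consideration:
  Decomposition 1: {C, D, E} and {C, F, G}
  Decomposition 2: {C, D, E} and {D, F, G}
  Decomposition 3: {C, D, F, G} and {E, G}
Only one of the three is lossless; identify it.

Decomposition 1: common = {C}, closure = {C} → lossy.
Decomposition 2: common = {D}, closure = {D} → lossy.
Decomposition 3: common = {G}, closure = {D, E, G} → lossless.

Decomposition 3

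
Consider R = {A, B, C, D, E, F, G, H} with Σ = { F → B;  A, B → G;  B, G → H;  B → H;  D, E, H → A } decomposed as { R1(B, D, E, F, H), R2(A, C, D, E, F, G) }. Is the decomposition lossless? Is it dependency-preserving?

lossless but not dependency-preserving

Lossless test: (D, E, F)⁺ = {A, B, D, E, F, G, H}, which contains all of one fragment — lossless.
Dependency preservation: the restricted closure of {A, B} across the fragments never reaches {G}, so A, B → G cannot be enforced without a join — not preserved.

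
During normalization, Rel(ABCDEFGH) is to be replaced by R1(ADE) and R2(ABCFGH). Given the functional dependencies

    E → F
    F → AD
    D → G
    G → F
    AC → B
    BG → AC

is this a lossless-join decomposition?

Common attributes: R1 ∩ R2 = {A}.
No dependency enlarges {A}, so (A)⁺ = {A}.
The closure contains neither all of R1 = {ADE} nor all of R2 = {ABCFGH}, so the common attributes are not a superkey of either fragment. The join is lossy.

No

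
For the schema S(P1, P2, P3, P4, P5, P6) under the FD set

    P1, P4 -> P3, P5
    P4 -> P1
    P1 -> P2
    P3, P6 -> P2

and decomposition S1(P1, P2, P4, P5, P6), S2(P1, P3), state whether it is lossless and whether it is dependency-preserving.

lossy and not dependency-preserving

Lossless test: (P1)⁺ = {P1, P2}, which is a superkey of neither fragment — lossy.
Dependency preservation: the restricted closure of {P1, P4} across the fragments never reaches {P3, P5}, so P1, P4 → P3, P5 cannot be enforced without a join — not preserved.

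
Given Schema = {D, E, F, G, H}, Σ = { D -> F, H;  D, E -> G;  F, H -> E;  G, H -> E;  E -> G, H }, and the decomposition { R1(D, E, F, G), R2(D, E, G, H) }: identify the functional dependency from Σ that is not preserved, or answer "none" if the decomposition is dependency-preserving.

Check F, H → E: no single fragment contains all of {E, F, H}, and the restricted closure of {F, H} across the fragments never reaches {E}.
D → F, H is preserved.
D, E → G is preserved.
G, H → E is preserved.
E → G, H is preserved.

F, H -> E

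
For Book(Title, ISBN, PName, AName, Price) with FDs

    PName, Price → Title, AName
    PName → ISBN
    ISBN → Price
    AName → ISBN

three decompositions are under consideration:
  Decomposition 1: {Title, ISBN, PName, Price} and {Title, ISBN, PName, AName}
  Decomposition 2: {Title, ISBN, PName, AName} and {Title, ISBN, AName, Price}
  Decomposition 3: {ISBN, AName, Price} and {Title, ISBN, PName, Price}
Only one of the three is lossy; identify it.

Decomposition 3

Decomposition 1: common = {Title, ISBN, PName}, closure = {Title, ISBN, PName, AName, Price} → lossless.
Decomposition 2: common = {Title, ISBN, AName}, closure = {Title, ISBN, AName, Price} → lossless.
Decomposition 3: common = {ISBN, Price}, closure = {ISBN, Price} → lossy.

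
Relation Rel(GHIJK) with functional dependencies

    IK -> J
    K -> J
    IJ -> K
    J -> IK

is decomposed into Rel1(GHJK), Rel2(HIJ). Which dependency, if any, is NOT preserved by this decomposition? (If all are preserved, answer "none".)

none

IK → J: restricted closure across fragments reaches J.
K → J lies within Rel1.
IJ → K: restricted closure across fragments reaches K.
J → IK: restricted closure across fragments reaches IK.
Every dependency is enforceable on the fragments, so the decomposition is dependency-preserving.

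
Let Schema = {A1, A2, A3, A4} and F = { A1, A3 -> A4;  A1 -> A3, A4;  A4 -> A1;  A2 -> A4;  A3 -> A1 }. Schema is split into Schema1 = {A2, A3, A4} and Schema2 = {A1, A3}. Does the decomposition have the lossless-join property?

Common attributes: Schema1 ∩ Schema2 = {A3}.
Closure of {A3}: A3 → A1 applies, adding A1; A1, A3 → A4 applies, adding A4. So (A3)⁺ = {A1, A3, A4}.
This closure contains every attribute of Schema2, so Schema1 ∩ Schema2 → Schema2. The join is lossless.

Yes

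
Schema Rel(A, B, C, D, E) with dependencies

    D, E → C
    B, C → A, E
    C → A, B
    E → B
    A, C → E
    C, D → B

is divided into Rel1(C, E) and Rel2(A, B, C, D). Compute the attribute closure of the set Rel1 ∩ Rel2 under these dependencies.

Rel1 ∩ Rel2 = {C}.
C → A, B applies, adding A, B
A, C → E applies, adding E
Closure: {A, B, C, E}.

A, B, C, E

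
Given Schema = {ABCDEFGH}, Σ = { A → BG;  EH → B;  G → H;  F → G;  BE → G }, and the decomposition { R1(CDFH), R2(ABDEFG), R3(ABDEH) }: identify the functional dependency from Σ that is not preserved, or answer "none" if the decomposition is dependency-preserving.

Check G → H: no single fragment contains all of {GH}, and the restricted closure of {G} across the fragments never reaches {H}.
A → BG is preserved.
EH → B is preserved.
F → G is preserved.
BE → G is preserved.

G → H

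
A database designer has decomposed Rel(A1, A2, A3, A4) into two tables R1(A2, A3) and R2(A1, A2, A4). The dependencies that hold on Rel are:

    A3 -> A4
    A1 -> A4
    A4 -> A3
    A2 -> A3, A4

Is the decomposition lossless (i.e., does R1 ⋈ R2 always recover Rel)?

Common attributes: R1 ∩ R2 = {A2}.
Closure of {A2}: A2 → A3, A4 applies, adding A3, A4. So (A2)⁺ = {A2, A3, A4}.
This closure contains every attribute of R1, so R1 ∩ R2 → R1. The join is lossless.

Yes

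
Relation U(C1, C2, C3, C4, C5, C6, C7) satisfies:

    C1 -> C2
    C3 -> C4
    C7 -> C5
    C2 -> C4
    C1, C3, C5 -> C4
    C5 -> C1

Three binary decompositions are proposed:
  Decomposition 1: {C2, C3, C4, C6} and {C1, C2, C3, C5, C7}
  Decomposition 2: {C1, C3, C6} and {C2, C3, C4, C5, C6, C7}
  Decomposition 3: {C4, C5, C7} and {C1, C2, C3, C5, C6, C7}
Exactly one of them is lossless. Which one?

Decomposition 3

Decomposition 1: common = {C2, C3}, closure = {C2, C3, C4} → lossy.
Decomposition 2: common = {C3, C6}, closure = {C3, C4, C6} → lossy.
Decomposition 3: common = {C5, C7}, closure = {C1, C2, C4, C5, C7} → lossless.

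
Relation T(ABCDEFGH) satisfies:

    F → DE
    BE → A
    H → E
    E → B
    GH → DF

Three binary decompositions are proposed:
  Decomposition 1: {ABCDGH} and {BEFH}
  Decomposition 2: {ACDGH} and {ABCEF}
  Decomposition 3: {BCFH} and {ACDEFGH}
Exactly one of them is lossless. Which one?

Decomposition 1: common = {BH}, closure = {ABEH} → lossy.
Decomposition 2: common = {AC}, closure = {AC} → lossy.
Decomposition 3: common = {CFH}, closure = {ABCDEFH} → lossless.

Decomposition 3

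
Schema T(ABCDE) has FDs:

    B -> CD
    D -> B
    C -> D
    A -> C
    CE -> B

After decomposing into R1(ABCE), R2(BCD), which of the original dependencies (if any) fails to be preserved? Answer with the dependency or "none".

none

B → CD lies within R2.
D → B lies within R2.
C → D lies within R2.
A → C lies within R1.
CE → B lies within R1.
Every dependency is enforceable on the fragments, so the decomposition is dependency-preserving.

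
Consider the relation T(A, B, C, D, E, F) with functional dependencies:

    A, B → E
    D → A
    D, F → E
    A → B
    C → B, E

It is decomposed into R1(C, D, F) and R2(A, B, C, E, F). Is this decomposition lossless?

Common attributes: R1 ∩ R2 = {C, F}.
Closure of {C, F}: C → B, E applies, adding B, E. So (C, F)⁺ = {B, C, E, F}.
The closure contains neither all of R1 = {C, D, F} nor all of R2 = {A, B, C, E, F}, so the common attributes are not a superkey of either fragment. The join is lossy.

No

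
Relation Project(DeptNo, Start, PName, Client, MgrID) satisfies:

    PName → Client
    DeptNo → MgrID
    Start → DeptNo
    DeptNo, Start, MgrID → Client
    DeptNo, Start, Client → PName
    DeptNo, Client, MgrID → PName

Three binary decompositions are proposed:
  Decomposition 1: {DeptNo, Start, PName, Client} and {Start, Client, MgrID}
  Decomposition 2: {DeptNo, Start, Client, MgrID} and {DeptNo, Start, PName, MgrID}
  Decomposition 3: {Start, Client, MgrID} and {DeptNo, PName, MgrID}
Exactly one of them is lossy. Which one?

Decomposition 3

Decomposition 1: common = {Start, Client}, closure = {DeptNo, Start, PName, Client, MgrID} → lossless.
Decomposition 2: common = {DeptNo, Start, MgrID}, closure = {DeptNo, Start, PName, Client, MgrID} → lossless.
Decomposition 3: common = {MgrID}, closure = {MgrID} → lossy.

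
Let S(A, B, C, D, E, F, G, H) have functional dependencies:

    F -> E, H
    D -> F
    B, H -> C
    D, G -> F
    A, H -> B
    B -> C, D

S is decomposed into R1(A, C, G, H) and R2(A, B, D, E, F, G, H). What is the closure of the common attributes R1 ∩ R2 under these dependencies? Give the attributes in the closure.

A, B, C, D, E, F, G, H

R1 ∩ R2 = {A, G, H}.
A, H → B applies, adding B
B → C, D applies, adding C, D
D → F applies, adding F
F → E, H applies, adding E
Closure: {A, B, C, D, E, F, G, H}.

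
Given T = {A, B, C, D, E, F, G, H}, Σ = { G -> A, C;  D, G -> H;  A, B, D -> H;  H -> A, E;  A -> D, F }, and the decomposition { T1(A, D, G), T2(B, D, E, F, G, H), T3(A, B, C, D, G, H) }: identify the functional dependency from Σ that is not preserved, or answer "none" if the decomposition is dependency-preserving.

Check A → D, F: no single fragment contains all of {A, D, F}, and the restricted closure of {A} across the fragments never reaches {D, F}.
G → A, C is preserved.
D, G → H is preserved.
A, B, D → H is preserved.
H → A, E is preserved.

A -> D, F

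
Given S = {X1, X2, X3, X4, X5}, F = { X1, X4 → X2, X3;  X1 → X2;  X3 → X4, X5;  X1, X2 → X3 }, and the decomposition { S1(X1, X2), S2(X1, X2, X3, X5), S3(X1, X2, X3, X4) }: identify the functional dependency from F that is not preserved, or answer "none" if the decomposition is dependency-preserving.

X1, X4 → X2, X3 lies within S3.
X1 → X2 lies within S1.
X3 → X4, X5: restricted closure across fragments reaches X4, X5.
X1, X2 → X3 lies within S2.
Every dependency is enforceable on the fragments, so the decomposition is dependency-preserving.

none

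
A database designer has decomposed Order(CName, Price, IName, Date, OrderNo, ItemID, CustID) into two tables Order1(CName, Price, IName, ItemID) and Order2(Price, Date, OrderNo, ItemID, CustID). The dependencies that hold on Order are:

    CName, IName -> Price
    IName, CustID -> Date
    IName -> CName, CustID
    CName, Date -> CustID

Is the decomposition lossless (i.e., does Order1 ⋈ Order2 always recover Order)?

Common attributes: Order1 ∩ Order2 = {Price, ItemID}.
No dependency enlarges {Price, ItemID}, so (Price, ItemID)⁺ = {Price, ItemID}.
The closure contains neither all of Order1 = {CName, Price, IName, ItemID} nor all of Order2 = {Price, Date, OrderNo, ItemID, CustID}, so the common attributes are not a superkey of either fragment. The join is lossy.

No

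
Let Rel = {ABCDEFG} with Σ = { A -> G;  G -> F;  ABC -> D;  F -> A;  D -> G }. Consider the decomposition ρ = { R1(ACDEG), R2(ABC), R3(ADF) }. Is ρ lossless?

Chase test. Columns are ABCDEFG; row i has aⱼ where attribute j ∈ Ri, else bᵢⱼ.
Initial tableau (one row per fragment):
  row 1: a1 b12 a3 a4 a5 b16 a7
  row 2: a1 a2 a3 b24 b25 b26 b27
  row 3: a1 b32 b33 a4 b35 a6 b37
Rows 1 and 2 agree on A; apply A→G and equate their G entries.
Rows 1 and 3 agree on A; apply A→G and equate their G entries.
Rows 1 and 2 agree on G; apply G→F and equate their F entries.
Rows 1 and 3 agree on G; apply G→F and equate their F entries.
No row becomes fully distinguished — the join is lossy.

No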